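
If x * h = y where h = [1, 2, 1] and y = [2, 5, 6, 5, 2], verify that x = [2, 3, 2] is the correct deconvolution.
Forward-compute [2, 3, 2] * [1, 2, 1]: y[0] = 2×1 = 2; y[1] = 2×2 + 3×1 = 7; y[2] = 2×1 + 3×2 + 2×1 = 10; y[3] = 3×1 + 2×2 = 7; y[4] = 2×1 = 2 → [2, 7, 10, 7, 2]. Does not match given y = [2, 5, 6, 5, 2].

Not verified. [2, 3, 2] * [1, 2, 1] = [2, 7, 10, 7, 2], which differs from [2, 5, 6, 5, 2] at index 1.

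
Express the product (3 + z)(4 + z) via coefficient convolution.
Ascending coefficients: a = [3, 1], b = [4, 1]. c[0] = 3×4 = 12; c[1] = 3×1 + 1×4 = 7; c[2] = 1×1 = 1. Result coefficients: [12, 7, 1] → 12 + 7z + z^2

12 + 7z + z^2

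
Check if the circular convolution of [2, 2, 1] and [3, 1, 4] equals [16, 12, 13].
Recompute circular convolution of [2, 2, 1] and [3, 1, 4]: y[0] = 2×3 + 2×4 + 1×1 = 15; y[1] = 2×1 + 2×3 + 1×4 = 12; y[2] = 2×4 + 2×1 + 1×3 = 13 → [15, 12, 13]. Compare to given [16, 12, 13]: they differ at index 0: given 16, correct 15, so answer: No

No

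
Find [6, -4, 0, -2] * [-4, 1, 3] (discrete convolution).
y[0] = 6×-4 = -24; y[1] = 6×1 + -4×-4 = 22; y[2] = 6×3 + -4×1 + 0×-4 = 14; y[3] = -4×3 + 0×1 + -2×-4 = -4; y[4] = 0×3 + -2×1 = -2; y[5] = -2×3 = -6

[-24, 22, 14, -4, -2, -6]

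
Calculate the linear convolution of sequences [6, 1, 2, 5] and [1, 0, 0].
y[0] = 6×1 = 6; y[1] = 6×0 + 1×1 = 1; y[2] = 6×0 + 1×0 + 2×1 = 2; y[3] = 1×0 + 2×0 + 5×1 = 5; y[4] = 2×0 + 5×0 = 0; y[5] = 5×0 = 0

[6, 1, 2, 5, 0, 0]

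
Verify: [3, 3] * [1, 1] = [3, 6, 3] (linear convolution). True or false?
Recompute linear convolution of [3, 3] and [1, 1]: y[0] = 3×1 = 3; y[1] = 3×1 + 3×1 = 6; y[2] = 3×1 = 3 → [3, 6, 3]. Given [3, 6, 3] matches, so answer: Yes

Yes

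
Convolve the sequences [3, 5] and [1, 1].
y[0] = 3×1 = 3; y[1] = 3×1 + 5×1 = 8; y[2] = 5×1 = 5

[3, 8, 5]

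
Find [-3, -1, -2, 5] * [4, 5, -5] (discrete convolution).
y[0] = -3×4 = -12; y[1] = -3×5 + -1×4 = -19; y[2] = -3×-5 + -1×5 + -2×4 = 2; y[3] = -1×-5 + -2×5 + 5×4 = 15; y[4] = -2×-5 + 5×5 = 35; y[5] = 5×-5 = -25

[-12, -19, 2, 15, 35, -25]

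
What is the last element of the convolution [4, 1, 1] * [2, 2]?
Use y[k] = Σ_i a[i]·b[k-i] at k=3. y[3] = 1×2 = 2

2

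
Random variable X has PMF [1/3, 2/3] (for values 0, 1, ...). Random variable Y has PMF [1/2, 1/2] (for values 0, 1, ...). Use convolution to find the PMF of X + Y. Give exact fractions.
P(X+Y=k) = Σ_i P(X=i)·P(Y=k-i) — a convolution of [1/3, 2/3] and [1/2, 1/2]. P(X+Y=0) = (1/3)×(1/2) = 1/6; P(X+Y=1) = (1/3)×(1/2) + (2/3)×(1/2) = 1/6 + 1/3 = 1/2; P(X+Y=2) = (2/3)×(1/2) = 1/3. PMF: [1/6, 1/2, 1/3] (sums to 1 ✓)

[1/6, 1/2, 1/3]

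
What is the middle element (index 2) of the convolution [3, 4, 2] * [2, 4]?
Use y[k] = Σ_i a[i]·b[k-i] at k=2. y[2] = 4×4 + 2×2 = 20

20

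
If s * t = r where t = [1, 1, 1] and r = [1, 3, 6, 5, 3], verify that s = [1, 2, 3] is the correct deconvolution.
Forward-compute [1, 2, 3] * [1, 1, 1]: r[0] = 1×1 = 1; r[1] = 1×1 + 2×1 = 3; r[2] = 1×1 + 2×1 + 3×1 = 6; r[3] = 2×1 + 3×1 = 5; r[4] = 3×1 = 3 → [1, 3, 6, 5, 3]. Matches given r = [1, 3, 6, 5, 3], so verified.

Verified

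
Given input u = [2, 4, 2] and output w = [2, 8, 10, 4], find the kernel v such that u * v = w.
Output length 4 = len(u) + len(v) - 1 ⇒ len(v) = 2. Solve v forward using v[k] = (w[k] - Σ_{i≥1} u[i]·v[k-i]) / u[0]: v[0] = w[0] / u[0] = 2 / 2 = 1; v[1] = (w[1] - 4×1) / u[0] = (8 - 4×1) / 2 = 2. So v = [1, 2]. Forward-check [2, 4, 2] * [1, 2]: w[0] = 2×1 = 2; w[1] = 2×2 + 4×1 = 8; w[2] = 4×2 + 2×1 = 10; w[3] = 2×2 = 4 → [2, 8, 10, 4] ✓

[1, 2]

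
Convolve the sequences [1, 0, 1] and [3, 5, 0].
y[0] = 1×3 = 3; y[1] = 1×5 + 0×3 = 5; y[2] = 1×0 + 0×5 + 1×3 = 3; y[3] = 0×0 + 1×5 = 5; y[4] = 1×0 = 0

[3, 5, 3, 5, 0]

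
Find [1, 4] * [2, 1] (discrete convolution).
y[0] = 1×2 = 2; y[1] = 1×1 + 4×2 = 9; y[2] = 4×1 = 4

[2, 9, 4]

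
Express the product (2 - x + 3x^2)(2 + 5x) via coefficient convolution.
Ascending coefficients: a = [2, -1, 3], b = [2, 5]. c[0] = 2×2 = 4; c[1] = 2×5 + -1×2 = 8; c[2] = -1×5 + 3×2 = 1; c[3] = 3×5 = 15. Result coefficients: [4, 8, 1, 15] → 4 + 8x + x^2 + 15x^3

4 + 8x + x^2 + 15x^3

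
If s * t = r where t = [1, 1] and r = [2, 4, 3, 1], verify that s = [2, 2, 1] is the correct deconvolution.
Forward-compute [2, 2, 1] * [1, 1]: r[0] = 2×1 = 2; r[1] = 2×1 + 2×1 = 4; r[2] = 2×1 + 1×1 = 3; r[3] = 1×1 = 1 → [2, 4, 3, 1]. Matches given r = [2, 4, 3, 1], so verified.

Verified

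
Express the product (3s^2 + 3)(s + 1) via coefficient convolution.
Ascending coefficients: a = [3, 0, 3], b = [1, 1]. c[0] = 3×1 = 3; c[1] = 3×1 + 0×1 = 3; c[2] = 0×1 + 3×1 = 3; c[3] = 3×1 = 3. Result coefficients: [3, 3, 3, 3] → 3s^3 + 3s^2 + 3s + 3

3s^3 + 3s^2 + 3s + 3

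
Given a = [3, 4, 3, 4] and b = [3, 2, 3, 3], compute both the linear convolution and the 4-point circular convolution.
Linear: y_lin[0] = 3×3 = 9; y_lin[1] = 3×2 + 4×3 = 18; y_lin[2] = 3×3 + 4×2 + 3×3 = 26; y_lin[3] = 3×3 + 4×3 + 3×2 + 4×3 = 39; y_lin[4] = 4×3 + 3×3 + 4×2 = 29; y_lin[5] = 3×3 + 4×3 = 21; y_lin[6] = 4×3 = 12 → [9, 18, 26, 39, 29, 21, 12]. Circular (length 4): y[0] = 3×3 + 4×3 + 3×3 + 4×2 = 38; y[1] = 3×2 + 4×3 + 3×3 + 4×3 = 39; y[2] = 3×3 + 4×2 + 3×3 + 4×3 = 38; y[3] = 3×3 + 4×3 + 3×2 + 4×3 = 39 → [38, 39, 38, 39]

Linear: [9, 18, 26, 39, 29, 21, 12], Circular: [38, 39, 38, 39]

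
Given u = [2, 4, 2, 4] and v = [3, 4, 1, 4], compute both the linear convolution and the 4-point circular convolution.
Linear: y_lin[0] = 2×3 = 6; y_lin[1] = 2×4 + 4×3 = 20; y_lin[2] = 2×1 + 4×4 + 2×3 = 24; y_lin[3] = 2×4 + 4×1 + 2×4 + 4×3 = 32; y_lin[4] = 4×4 + 2×1 + 4×4 = 34; y_lin[5] = 2×4 + 4×1 = 12; y_lin[6] = 4×4 = 16 → [6, 20, 24, 32, 34, 12, 16]. Circular (length 4): y[0] = 2×3 + 4×4 + 2×1 + 4×4 = 40; y[1] = 2×4 + 4×3 + 2×4 + 4×1 = 32; y[2] = 2×1 + 4×4 + 2×3 + 4×4 = 40; y[3] = 2×4 + 4×1 + 2×4 + 4×3 = 32 → [40, 32, 40, 32]

Linear: [6, 20, 24, 32, 34, 12, 16], Circular: [40, 32, 40, 32]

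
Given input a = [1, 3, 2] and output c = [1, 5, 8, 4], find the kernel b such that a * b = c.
Output length 4 = len(a) + len(b) - 1 ⇒ len(b) = 2. Solve b forward using b[k] = (c[k] - Σ_{i≥1} a[i]·b[k-i]) / a[0]: b[0] = c[0] / a[0] = 1 / 1 = 1; b[1] = (c[1] - 3×1) / a[0] = (5 - 3×1) / 1 = 2. So b = [1, 2]. Forward-check [1, 3, 2] * [1, 2]: c[0] = 1×1 = 1; c[1] = 1×2 + 3×1 = 5; c[2] = 3×2 + 2×1 = 8; c[3] = 2×2 = 4 → [1, 5, 8, 4] ✓

[1, 2]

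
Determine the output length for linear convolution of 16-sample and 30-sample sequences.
Linear/full convolution length: m + n - 1 = 16 + 30 - 1 = 45

45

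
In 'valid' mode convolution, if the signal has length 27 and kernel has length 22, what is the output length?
'Valid' mode counts only positions where the kernel fully overlaps the signal: m - n + 1 = 27 - 22 + 1 = 6

6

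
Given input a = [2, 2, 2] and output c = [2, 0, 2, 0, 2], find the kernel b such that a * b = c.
Output length 5 = len(a) + len(b) - 1 ⇒ len(b) = 3. Solve b forward using b[k] = (c[k] - Σ_{i≥1} a[i]·b[k-i]) / a[0]: b[0] = c[0] / a[0] = 2 / 2 = 1; b[1] = (c[1] - 2×1) / a[0] = (0 - 2×1) / 2 = -1; b[2] = (c[2] - 2×-1 - 2×1) / a[0] = (2 - 2×-1 - 2×1) / 2 = 1. So b = [1, -1, 1]. Forward-check [2, 2, 2] * [1, -1, 1]: c[0] = 2×1 = 2; c[1] = 2×-1 + 2×1 = 0; c[2] = 2×1 + 2×-1 + 2×1 = 2; c[3] = 2×1 + 2×-1 = 0; c[4] = 2×1 = 2 → [2, 0, 2, 0, 2] ✓

[1, -1, 1]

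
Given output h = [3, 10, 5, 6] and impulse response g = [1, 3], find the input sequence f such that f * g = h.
Deconvolve h=[3, 10, 5, 6] by g=[1, 3]. Since g[0]=1, solve forward: f[0] = h[0] / 1 = 3; f[1] = (h[1] - 3×3) / 1 = 1; f[2] = (h[2] - 1×3) / 1 = 2. So f = [3, 1, 2]. Check by forward convolution: h[0] = 3×1 = 3; h[1] = 3×3 + 1×1 = 10; h[2] = 1×3 + 2×1 = 5; h[3] = 2×3 = 6

[3, 1, 2]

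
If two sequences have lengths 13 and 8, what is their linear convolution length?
Linear/full convolution length: m + n - 1 = 13 + 8 - 1 = 20

20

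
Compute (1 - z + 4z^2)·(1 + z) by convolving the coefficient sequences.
Ascending coefficients: a = [1, -1, 4], b = [1, 1]. c[0] = 1×1 = 1; c[1] = 1×1 + -1×1 = 0; c[2] = -1×1 + 4×1 = 3; c[3] = 4×1 = 4. Result coefficients: [1, 0, 3, 4] → 1 + 3z^2 + 4z^3

1 + 3z^2 + 4z^3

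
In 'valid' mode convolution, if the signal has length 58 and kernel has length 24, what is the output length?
'Valid' mode counts only positions where the kernel fully overlaps the signal: m - n + 1 = 58 - 24 + 1 = 35

35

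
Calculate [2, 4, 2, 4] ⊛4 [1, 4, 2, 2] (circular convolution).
Use y[k] = Σ_j x[j]·h[(k-j) mod 4]. y[0] = 2×1 + 4×2 + 2×2 + 4×4 = 30; y[1] = 2×4 + 4×1 + 2×2 + 4×2 = 24; y[2] = 2×2 + 4×4 + 2×1 + 4×2 = 30; y[3] = 2×2 + 4×2 + 2×4 + 4×1 = 24. Result: [30, 24, 30, 24]

[30, 24, 30, 24]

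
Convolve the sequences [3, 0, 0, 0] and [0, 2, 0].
y[0] = 3×0 = 0; y[1] = 3×2 + 0×0 = 6; y[2] = 3×0 + 0×2 + 0×0 = 0; y[3] = 0×0 + 0×2 + 0×0 = 0; y[4] = 0×0 + 0×2 = 0; y[5] = 0×0 = 0

[0, 6, 0, 0, 0, 0]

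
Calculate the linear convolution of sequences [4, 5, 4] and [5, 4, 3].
y[0] = 4×5 = 20; y[1] = 4×4 + 5×5 = 41; y[2] = 4×3 + 5×4 + 4×5 = 52; y[3] = 5×3 + 4×4 = 31; y[4] = 4×3 = 12

[20, 41, 52, 31, 12]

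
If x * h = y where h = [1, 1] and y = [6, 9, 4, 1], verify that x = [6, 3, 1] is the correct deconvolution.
Forward-compute [6, 3, 1] * [1, 1]: y[0] = 6×1 = 6; y[1] = 6×1 + 3×1 = 9; y[2] = 3×1 + 1×1 = 4; y[3] = 1×1 = 1 → [6, 9, 4, 1]. Matches given y = [6, 9, 4, 1], so verified.

Verified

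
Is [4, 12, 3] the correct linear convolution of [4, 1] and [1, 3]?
Recompute linear convolution of [4, 1] and [1, 3]: y[0] = 4×1 = 4; y[1] = 4×3 + 1×1 = 13; y[2] = 1×3 = 3 → [4, 13, 3]. Compare to given [4, 12, 3]: they differ at index 1: given 12, correct 13, so answer: No

No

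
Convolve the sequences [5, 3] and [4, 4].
y[0] = 5×4 = 20; y[1] = 5×4 + 3×4 = 32; y[2] = 3×4 = 12

[20, 32, 12]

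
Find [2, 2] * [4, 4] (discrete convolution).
y[0] = 2×4 = 8; y[1] = 2×4 + 2×4 = 16; y[2] = 2×4 = 8

[8, 16, 8]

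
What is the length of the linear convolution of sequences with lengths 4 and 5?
Linear/full convolution length: m + n - 1 = 4 + 5 - 1 = 8

8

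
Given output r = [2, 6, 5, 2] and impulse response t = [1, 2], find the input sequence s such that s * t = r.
Deconvolve r=[2, 6, 5, 2] by t=[1, 2]. Since t[0]=1, solve forward: s[0] = r[0] / 1 = 2; s[1] = (r[1] - 2×2) / 1 = 2; s[2] = (r[2] - 2×2) / 1 = 1. So s = [2, 2, 1]. Check by forward convolution: r[0] = 2×1 = 2; r[1] = 2×2 + 2×1 = 6; r[2] = 2×2 + 1×1 = 5; r[3] = 1×2 = 2

[2, 2, 1]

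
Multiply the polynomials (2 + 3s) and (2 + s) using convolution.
Ascending coefficients: a = [2, 3], b = [2, 1]. c[0] = 2×2 = 4; c[1] = 2×1 + 3×2 = 8; c[2] = 3×1 = 3. Result coefficients: [4, 8, 3] → 4 + 8s + 3s^2

4 + 8s + 3s^2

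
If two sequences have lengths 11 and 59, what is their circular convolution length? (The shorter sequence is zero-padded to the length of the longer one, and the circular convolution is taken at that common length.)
Circular convolution (zero-padding the shorter input) has length max(m, n) = max(11, 59) = 59

59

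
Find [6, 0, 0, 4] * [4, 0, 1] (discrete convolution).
y[0] = 6×4 = 24; y[1] = 6×0 + 0×4 = 0; y[2] = 6×1 + 0×0 + 0×4 = 6; y[3] = 0×1 + 0×0 + 4×4 = 16; y[4] = 0×1 + 4×0 = 0; y[5] = 4×1 = 4

[24, 0, 6, 16, 0, 4]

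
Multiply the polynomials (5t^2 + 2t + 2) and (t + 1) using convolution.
Ascending coefficients: a = [2, 2, 5], b = [1, 1]. c[0] = 2×1 = 2; c[1] = 2×1 + 2×1 = 4; c[2] = 2×1 + 5×1 = 7; c[3] = 5×1 = 5. Result coefficients: [2, 4, 7, 5] → 5t^3 + 7t^2 + 4t + 2

5t^3 + 7t^2 + 4t + 2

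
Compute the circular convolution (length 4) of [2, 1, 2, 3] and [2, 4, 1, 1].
Use y[k] = Σ_j a[j]·b[(k-j) mod 4]. y[0] = 2×2 + 1×1 + 2×1 + 3×4 = 19; y[1] = 2×4 + 1×2 + 2×1 + 3×1 = 15; y[2] = 2×1 + 1×4 + 2×2 + 3×1 = 13; y[3] = 2×1 + 1×1 + 2×4 + 3×2 = 17. Result: [19, 15, 13, 17]

[19, 15, 13, 17]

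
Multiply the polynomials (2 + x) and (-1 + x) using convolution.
Ascending coefficients: a = [2, 1], b = [-1, 1]. c[0] = 2×-1 = -2; c[1] = 2×1 + 1×-1 = 1; c[2] = 1×1 = 1. Result coefficients: [-2, 1, 1] → -2 + x + x^2

-2 + x + x^2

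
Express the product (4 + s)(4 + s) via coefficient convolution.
Ascending coefficients: a = [4, 1], b = [4, 1]. c[0] = 4×4 = 16; c[1] = 4×1 + 1×4 = 8; c[2] = 1×1 = 1. Result coefficients: [16, 8, 1] → 16 + 8s + s^2

16 + 8s + s^2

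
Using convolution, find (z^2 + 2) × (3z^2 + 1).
Ascending coefficients: a = [2, 0, 1], b = [1, 0, 3]. c[0] = 2×1 = 2; c[1] = 2×0 + 0×1 = 0; c[2] = 2×3 + 0×0 + 1×1 = 7; c[3] = 0×3 + 1×0 = 0; c[4] = 1×3 = 3. Result coefficients: [2, 0, 7, 0, 3] → 3z^4 + 7z^2 + 2

3z^4 + 7z^2 + 2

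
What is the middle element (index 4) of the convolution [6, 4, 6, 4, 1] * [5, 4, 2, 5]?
Use y[k] = Σ_i a[i]·b[k-i] at k=4. y[4] = 4×5 + 6×2 + 4×4 + 1×5 = 53

53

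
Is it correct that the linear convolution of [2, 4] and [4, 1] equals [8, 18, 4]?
Recompute linear convolution of [2, 4] and [4, 1]: y[0] = 2×4 = 8; y[1] = 2×1 + 4×4 = 18; y[2] = 4×1 = 4 → [8, 18, 4]. Given [8, 18, 4] matches, so answer: Yes

Yes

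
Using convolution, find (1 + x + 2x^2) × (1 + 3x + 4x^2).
Ascending coefficients: a = [1, 1, 2], b = [1, 3, 4]. c[0] = 1×1 = 1; c[1] = 1×3 + 1×1 = 4; c[2] = 1×4 + 1×3 + 2×1 = 9; c[3] = 1×4 + 2×3 = 10; c[4] = 2×4 = 8. Result coefficients: [1, 4, 9, 10, 8] → 1 + 4x + 9x^2 + 10x^3 + 8x^4

1 + 4x + 9x^2 + 10x^3 + 8x^4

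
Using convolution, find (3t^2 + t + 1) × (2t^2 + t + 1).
Ascending coefficients: a = [1, 1, 3], b = [1, 1, 2]. c[0] = 1×1 = 1; c[1] = 1×1 + 1×1 = 2; c[2] = 1×2 + 1×1 + 3×1 = 6; c[3] = 1×2 + 3×1 = 5; c[4] = 3×2 = 6. Result coefficients: [1, 2, 6, 5, 6] → 6t^4 + 5t^3 + 6t^2 + 2t + 1

6t^4 + 5t^3 + 6t^2 + 2t + 1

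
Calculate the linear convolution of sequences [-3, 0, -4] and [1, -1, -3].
y[0] = -3×1 = -3; y[1] = -3×-1 + 0×1 = 3; y[2] = -3×-3 + 0×-1 + -4×1 = 5; y[3] = 0×-3 + -4×-1 = 4; y[4] = -4×-3 = 12

[-3, 3, 5, 4, 12]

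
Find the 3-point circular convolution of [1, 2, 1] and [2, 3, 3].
Use y[k] = Σ_j u[j]·v[(k-j) mod 3]. y[0] = 1×2 + 2×3 + 1×3 = 11; y[1] = 1×3 + 2×2 + 1×3 = 10; y[2] = 1×3 + 2×3 + 1×2 = 11. Result: [11, 10, 11]

[11, 10, 11]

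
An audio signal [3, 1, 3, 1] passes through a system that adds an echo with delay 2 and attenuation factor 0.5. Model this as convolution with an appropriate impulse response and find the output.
Direct-path + delayed-attenuated-path model → impulse response h = [1, 0, 0.5] (1 at lag 0, 0.5 at lag 2). Output y[n] = x[n] + 0.5·x[n - 2] (with x[n] = 0 outside 0..3): y[0] = 3 + 0.5×0 = 3; y[1] = 1 + 0.5×0 = 1; y[2] = 3 + 0.5×3 = 4.5; y[3] = 1 + 0.5×1 = 1.5; y[4] = 0 + 0.5×3 = 1.5; y[5] = 0 + 0.5×1 = 0.5. So y = [3, 1, 4.5, 1.5, 1.5, 0.5]

[3, 1, 4.5, 1.5, 1.5, 0.5]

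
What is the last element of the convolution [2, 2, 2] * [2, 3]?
Use y[k] = Σ_i a[i]·b[k-i] at k=3. y[3] = 2×3 = 6

6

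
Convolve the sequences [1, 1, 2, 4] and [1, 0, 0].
y[0] = 1×1 = 1; y[1] = 1×0 + 1×1 = 1; y[2] = 1×0 + 1×0 + 2×1 = 2; y[3] = 1×0 + 2×0 + 4×1 = 4; y[4] = 2×0 + 4×0 = 0; y[5] = 4×0 = 0

[1, 1, 2, 4, 0, 0]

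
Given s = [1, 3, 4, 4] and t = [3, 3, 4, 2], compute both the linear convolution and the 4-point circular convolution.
Linear: y_lin[0] = 1×3 = 3; y_lin[1] = 1×3 + 3×3 = 12; y_lin[2] = 1×4 + 3×3 + 4×3 = 25; y_lin[3] = 1×2 + 3×4 + 4×3 + 4×3 = 38; y_lin[4] = 3×2 + 4×4 + 4×3 = 34; y_lin[5] = 4×2 + 4×4 = 24; y_lin[6] = 4×2 = 8 → [3, 12, 25, 38, 34, 24, 8]. Circular (length 4): y[0] = 1×3 + 3×2 + 4×4 + 4×3 = 37; y[1] = 1×3 + 3×3 + 4×2 + 4×4 = 36; y[2] = 1×4 + 3×3 + 4×3 + 4×2 = 33; y[3] = 1×2 + 3×4 + 4×3 + 4×3 = 38 → [37, 36, 33, 38]

Linear: [3, 12, 25, 38, 34, 24, 8], Circular: [37, 36, 33, 38]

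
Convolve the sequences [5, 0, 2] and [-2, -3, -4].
y[0] = 5×-2 = -10; y[1] = 5×-3 + 0×-2 = -15; y[2] = 5×-4 + 0×-3 + 2×-2 = -24; y[3] = 0×-4 + 2×-3 = -6; y[4] = 2×-4 = -8

[-10, -15, -24, -6, -8]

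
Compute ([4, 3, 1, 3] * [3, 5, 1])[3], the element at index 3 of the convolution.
Use y[k] = Σ_i a[i]·b[k-i] at k=3. y[3] = 3×1 + 1×5 + 3×3 = 17

17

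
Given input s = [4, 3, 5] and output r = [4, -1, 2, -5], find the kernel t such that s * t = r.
Output length 4 = len(s) + len(t) - 1 ⇒ len(t) = 2. Solve t forward using t[k] = (r[k] - Σ_{i≥1} s[i]·t[k-i]) / s[0]: t[0] = r[0] / s[0] = 4 / 4 = 1; t[1] = (r[1] - 3×1) / s[0] = (-1 - 3×1) / 4 = -1. So t = [1, -1]. Forward-check [4, 3, 5] * [1, -1]: r[0] = 4×1 = 4; r[1] = 4×-1 + 3×1 = -1; r[2] = 3×-1 + 5×1 = 2; r[3] = 5×-1 = -5 → [4, -1, 2, -5] ✓

[1, -1]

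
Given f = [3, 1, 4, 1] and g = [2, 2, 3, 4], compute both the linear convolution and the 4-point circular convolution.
Linear: y_lin[0] = 3×2 = 6; y_lin[1] = 3×2 + 1×2 = 8; y_lin[2] = 3×3 + 1×2 + 4×2 = 19; y_lin[3] = 3×4 + 1×3 + 4×2 + 1×2 = 25; y_lin[4] = 1×4 + 4×3 + 1×2 = 18; y_lin[5] = 4×4 + 1×3 = 19; y_lin[6] = 1×4 = 4 → [6, 8, 19, 25, 18, 19, 4]. Circular (length 4): y[0] = 3×2 + 1×4 + 4×3 + 1×2 = 24; y[1] = 3×2 + 1×2 + 4×4 + 1×3 = 27; y[2] = 3×3 + 1×2 + 4×2 + 1×4 = 23; y[3] = 3×4 + 1×3 + 4×2 + 1×2 = 25 → [24, 27, 23, 25]

Linear: [6, 8, 19, 25, 18, 19, 4], Circular: [24, 27, 23, 25]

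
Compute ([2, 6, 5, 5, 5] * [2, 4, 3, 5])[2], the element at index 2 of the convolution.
Use y[k] = Σ_i a[i]·b[k-i] at k=2. y[2] = 2×3 + 6×4 + 5×2 = 40

40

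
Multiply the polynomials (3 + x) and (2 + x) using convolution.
Ascending coefficients: a = [3, 1], b = [2, 1]. c[0] = 3×2 = 6; c[1] = 3×1 + 1×2 = 5; c[2] = 1×1 = 1. Result coefficients: [6, 5, 1] → 6 + 5x + x^2

6 + 5x + x^2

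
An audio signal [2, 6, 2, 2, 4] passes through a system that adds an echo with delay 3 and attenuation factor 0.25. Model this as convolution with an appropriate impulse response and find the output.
Direct-path + delayed-attenuated-path model → impulse response h = [1, 0, 0, 0.25] (1 at lag 0, 0.25 at lag 3). Output y[n] = x[n] + 0.25·x[n - 3] (with x[n] = 0 outside 0..4): y[0] = 2 + 0.25×0 = 2; y[1] = 6 + 0.25×0 = 6; y[2] = 2 + 0.25×0 = 2; y[3] = 2 + 0.25×2 = 2.5; y[4] = 4 + 0.25×6 = 5.5; y[5] = 0 + 0.25×2 = 0.5; y[6] = 0 + 0.25×2 = 0.5; y[7] = 0 + 0.25×4 = 1.0. So y = [2, 6, 2, 2.5, 5.5, 0.5, 0.5, 1.0]

[2, 6, 2, 2.5, 5.5, 0.5, 0.5, 1.0]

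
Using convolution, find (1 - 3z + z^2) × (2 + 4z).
Ascending coefficients: a = [1, -3, 1], b = [2, 4]. c[0] = 1×2 = 2; c[1] = 1×4 + -3×2 = -2; c[2] = -3×4 + 1×2 = -10; c[3] = 1×4 = 4. Result coefficients: [2, -2, -10, 4] → 2 - 2z - 10z^2 + 4z^3

2 - 2z - 10z^2 + 4z^3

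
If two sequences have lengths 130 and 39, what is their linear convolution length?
Linear/full convolution length: m + n - 1 = 130 + 39 - 1 = 168

168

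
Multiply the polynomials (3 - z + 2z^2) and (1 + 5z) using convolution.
Ascending coefficients: a = [3, -1, 2], b = [1, 5]. c[0] = 3×1 = 3; c[1] = 3×5 + -1×1 = 14; c[2] = -1×5 + 2×1 = -3; c[3] = 2×5 = 10. Result coefficients: [3, 14, -3, 10] → 3 + 14z - 3z^2 + 10z^3

3 + 14z - 3z^2 + 10z^3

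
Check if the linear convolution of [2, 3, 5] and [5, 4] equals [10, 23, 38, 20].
Recompute linear convolution of [2, 3, 5] and [5, 4]: y[0] = 2×5 = 10; y[1] = 2×4 + 3×5 = 23; y[2] = 3×4 + 5×5 = 37; y[3] = 5×4 = 20 → [10, 23, 37, 20]. Compare to given [10, 23, 38, 20]: they differ at index 2: given 38, correct 37, so answer: No

No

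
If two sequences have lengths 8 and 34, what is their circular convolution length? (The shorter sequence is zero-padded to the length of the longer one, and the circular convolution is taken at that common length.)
Circular convolution (zero-padding the shorter input) has length max(m, n) = max(8, 34) = 34

34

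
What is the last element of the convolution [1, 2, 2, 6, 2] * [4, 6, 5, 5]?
Use y[k] = Σ_i a[i]·b[k-i] at k=7. y[7] = 2×5 = 10

10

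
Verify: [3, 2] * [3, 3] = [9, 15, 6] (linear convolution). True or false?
Recompute linear convolution of [3, 2] and [3, 3]: y[0] = 3×3 = 9; y[1] = 3×3 + 2×3 = 15; y[2] = 2×3 = 6 → [9, 15, 6]. Given [9, 15, 6] matches, so answer: Yes

Yes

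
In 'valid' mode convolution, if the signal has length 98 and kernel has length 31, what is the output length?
'Valid' mode counts only positions where the kernel fully overlaps the signal: m - n + 1 = 98 - 31 + 1 = 68

68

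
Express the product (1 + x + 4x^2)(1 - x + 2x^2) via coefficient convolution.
Ascending coefficients: a = [1, 1, 4], b = [1, -1, 2]. c[0] = 1×1 = 1; c[1] = 1×-1 + 1×1 = 0; c[2] = 1×2 + 1×-1 + 4×1 = 5; c[3] = 1×2 + 4×-1 = -2; c[4] = 4×2 = 8. Result coefficients: [1, 0, 5, -2, 8] → 1 + 5x^2 - 2x^3 + 8x^4

1 + 5x^2 - 2x^3 + 8x^4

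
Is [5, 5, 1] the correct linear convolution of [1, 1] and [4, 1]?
Recompute linear convolution of [1, 1] and [4, 1]: y[0] = 1×4 = 4; y[1] = 1×1 + 1×4 = 5; y[2] = 1×1 = 1 → [4, 5, 1]. Compare to given [5, 5, 1]: they differ at index 0: given 5, correct 4, so answer: No

No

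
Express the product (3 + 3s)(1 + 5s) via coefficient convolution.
Ascending coefficients: a = [3, 3], b = [1, 5]. c[0] = 3×1 = 3; c[1] = 3×5 + 3×1 = 18; c[2] = 3×5 = 15. Result coefficients: [3, 18, 15] → 3 + 18s + 15s^2

3 + 18s + 15s^2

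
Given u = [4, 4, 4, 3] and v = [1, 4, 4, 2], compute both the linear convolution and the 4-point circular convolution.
Linear: y_lin[0] = 4×1 = 4; y_lin[1] = 4×4 + 4×1 = 20; y_lin[2] = 4×4 + 4×4 + 4×1 = 36; y_lin[3] = 4×2 + 4×4 + 4×4 + 3×1 = 43; y_lin[4] = 4×2 + 4×4 + 3×4 = 36; y_lin[5] = 4×2 + 3×4 = 20; y_lin[6] = 3×2 = 6 → [4, 20, 36, 43, 36, 20, 6]. Circular (length 4): y[0] = 4×1 + 4×2 + 4×4 + 3×4 = 40; y[1] = 4×4 + 4×1 + 4×2 + 3×4 = 40; y[2] = 4×4 + 4×4 + 4×1 + 3×2 = 42; y[3] = 4×2 + 4×4 + 4×4 + 3×1 = 43 → [40, 40, 42, 43]

Linear: [4, 20, 36, 43, 36, 20, 6], Circular: [40, 40, 42, 43]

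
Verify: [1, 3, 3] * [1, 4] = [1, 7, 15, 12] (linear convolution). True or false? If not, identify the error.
Recompute linear convolution of [1, 3, 3] and [1, 4]: y[0] = 1×1 = 1; y[1] = 1×4 + 3×1 = 7; y[2] = 3×4 + 3×1 = 15; y[3] = 3×4 = 12 → [1, 7, 15, 12]. Given [1, 7, 15, 12] matches, so answer: Yes

Yes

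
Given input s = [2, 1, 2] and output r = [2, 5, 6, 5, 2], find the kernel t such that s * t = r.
Output length 5 = len(s) + len(t) - 1 ⇒ len(t) = 3. Solve t forward using t[k] = (r[k] - Σ_{i≥1} s[i]·t[k-i]) / s[0]: t[0] = r[0] / s[0] = 2 / 2 = 1; t[1] = (r[1] - 1×1) / s[0] = (5 - 1×1) / 2 = 2; t[2] = (r[2] - 1×2 - 2×1) / s[0] = (6 - 1×2 - 2×1) / 2 = 1. So t = [1, 2, 1]. Forward-check [2, 1, 2] * [1, 2, 1]: r[0] = 2×1 = 2; r[1] = 2×2 + 1×1 = 5; r[2] = 2×1 + 1×2 + 2×1 = 6; r[3] = 1×1 + 2×2 = 5; r[4] = 2×1 = 2 → [2, 5, 6, 5, 2] ✓

[1, 2, 1]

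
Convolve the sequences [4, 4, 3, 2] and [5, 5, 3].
y[0] = 4×5 = 20; y[1] = 4×5 + 4×5 = 40; y[2] = 4×3 + 4×5 + 3×5 = 47; y[3] = 4×3 + 3×5 + 2×5 = 37; y[4] = 3×3 + 2×5 = 19; y[5] = 2×3 = 6

[20, 40, 47, 37, 19, 6]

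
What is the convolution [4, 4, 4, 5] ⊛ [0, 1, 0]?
y[0] = 4×0 = 0; y[1] = 4×1 + 4×0 = 4; y[2] = 4×0 + 4×1 + 4×0 = 4; y[3] = 4×0 + 4×1 + 5×0 = 4; y[4] = 4×0 + 5×1 = 5; y[5] = 5×0 = 0

[0, 4, 4, 4, 5, 0]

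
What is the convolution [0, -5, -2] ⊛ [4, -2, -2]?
y[0] = 0×4 = 0; y[1] = 0×-2 + -5×4 = -20; y[2] = 0×-2 + -5×-2 + -2×4 = 2; y[3] = -5×-2 + -2×-2 = 14; y[4] = -2×-2 = 4

[0, -20, 2, 14, 4]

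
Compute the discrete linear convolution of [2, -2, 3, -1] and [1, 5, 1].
y[0] = 2×1 = 2; y[1] = 2×5 + -2×1 = 8; y[2] = 2×1 + -2×5 + 3×1 = -5; y[3] = -2×1 + 3×5 + -1×1 = 12; y[4] = 3×1 + -1×5 = -2; y[5] = -1×1 = -1

[2, 8, -5, 12, -2, -1]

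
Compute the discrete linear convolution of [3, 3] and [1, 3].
y[0] = 3×1 = 3; y[1] = 3×3 + 3×1 = 12; y[2] = 3×3 = 9

[3, 12, 9]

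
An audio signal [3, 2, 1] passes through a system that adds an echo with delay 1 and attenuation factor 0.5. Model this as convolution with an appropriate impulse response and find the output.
Direct-path + delayed-attenuated-path model → impulse response h = [1, 0.5] (1 at lag 0, 0.5 at lag 1). Output y[n] = x[n] + 0.5·x[n - 1] (with x[n] = 0 outside 0..2): y[0] = 3 + 0.5×0 = 3; y[1] = 2 + 0.5×3 = 3.5; y[2] = 1 + 0.5×2 = 2.0; y[3] = 0 + 0.5×1 = 0.5. So y = [3, 3.5, 2.0, 0.5]

[3, 3.5, 2.0, 0.5]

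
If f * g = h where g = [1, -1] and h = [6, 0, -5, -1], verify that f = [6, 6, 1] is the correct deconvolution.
Forward-compute [6, 6, 1] * [1, -1]: h[0] = 6×1 = 6; h[1] = 6×-1 + 6×1 = 0; h[2] = 6×-1 + 1×1 = -5; h[3] = 1×-1 = -1 → [6, 0, -5, -1]. Matches given h = [6, 0, -5, -1], so verified.

Verified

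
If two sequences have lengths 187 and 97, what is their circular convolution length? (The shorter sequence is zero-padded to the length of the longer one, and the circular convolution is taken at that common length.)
Circular convolution (zero-padding the shorter input) has length max(m, n) = max(187, 97) = 187

187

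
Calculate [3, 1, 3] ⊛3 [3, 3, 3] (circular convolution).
Use y[k] = Σ_j x[j]·h[(k-j) mod 3]. y[0] = 3×3 + 1×3 + 3×3 = 21; y[1] = 3×3 + 1×3 + 3×3 = 21; y[2] = 3×3 + 1×3 + 3×3 = 21. Result: [21, 21, 21]

[21, 21, 21]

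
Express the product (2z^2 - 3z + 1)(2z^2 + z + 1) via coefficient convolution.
Ascending coefficients: a = [1, -3, 2], b = [1, 1, 2]. c[0] = 1×1 = 1; c[1] = 1×1 + -3×1 = -2; c[2] = 1×2 + -3×1 + 2×1 = 1; c[3] = -3×2 + 2×1 = -4; c[4] = 2×2 = 4. Result coefficients: [1, -2, 1, -4, 4] → 4z^4 - 4z^3 + z^2 - 2z + 1

4z^4 - 4z^3 + z^2 - 2z + 1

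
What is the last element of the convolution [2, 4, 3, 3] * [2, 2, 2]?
Use y[k] = Σ_i a[i]·b[k-i] at k=5. y[5] = 3×2 = 6

6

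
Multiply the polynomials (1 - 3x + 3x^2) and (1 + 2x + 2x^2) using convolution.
Ascending coefficients: a = [1, -3, 3], b = [1, 2, 2]. c[0] = 1×1 = 1; c[1] = 1×2 + -3×1 = -1; c[2] = 1×2 + -3×2 + 3×1 = -1; c[3] = -3×2 + 3×2 = 0; c[4] = 3×2 = 6. Result coefficients: [1, -1, -1, 0, 6] → 1 - x - x^2 + 6x^4

1 - x - x^2 + 6x^4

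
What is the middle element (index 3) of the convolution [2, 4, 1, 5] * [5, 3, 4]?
Use y[k] = Σ_i a[i]·b[k-i] at k=3. y[3] = 4×4 + 1×3 + 5×5 = 44

44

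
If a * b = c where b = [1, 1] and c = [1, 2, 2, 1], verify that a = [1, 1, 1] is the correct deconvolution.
Forward-compute [1, 1, 1] * [1, 1]: c[0] = 1×1 = 1; c[1] = 1×1 + 1×1 = 2; c[2] = 1×1 + 1×1 = 2; c[3] = 1×1 = 1 → [1, 2, 2, 1]. Matches given c = [1, 2, 2, 1], so verified.

Verified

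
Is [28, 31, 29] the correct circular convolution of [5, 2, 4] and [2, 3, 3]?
Recompute circular convolution of [5, 2, 4] and [2, 3, 3]: y[0] = 5×2 + 2×3 + 4×3 = 28; y[1] = 5×3 + 2×2 + 4×3 = 31; y[2] = 5×3 + 2×3 + 4×2 = 29 → [28, 31, 29]. Given [28, 31, 29] matches, so answer: Yes

Yes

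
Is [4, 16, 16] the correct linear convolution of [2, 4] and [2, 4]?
Recompute linear convolution of [2, 4] and [2, 4]: y[0] = 2×2 = 4; y[1] = 2×4 + 4×2 = 16; y[2] = 4×4 = 16 → [4, 16, 16]. Given [4, 16, 16] matches, so answer: Yes

Yes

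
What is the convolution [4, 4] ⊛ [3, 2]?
y[0] = 4×3 = 12; y[1] = 4×2 + 4×3 = 20; y[2] = 4×2 = 8

[12, 20, 8]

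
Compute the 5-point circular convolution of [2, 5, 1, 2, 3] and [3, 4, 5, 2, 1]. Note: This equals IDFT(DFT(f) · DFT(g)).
Either evaluate y[k] = Σ_j f[j]·g[(k-j) mod 5] directly, or use IDFT(DFT(f) · DFT(g)). y[0] = 2×3 + 5×1 + 1×2 + 2×5 + 3×4 = 35; y[1] = 2×4 + 5×3 + 1×1 + 2×2 + 3×5 = 43; y[2] = 2×5 + 5×4 + 1×3 + 2×1 + 3×2 = 41; y[3] = 2×2 + 5×5 + 1×4 + 2×3 + 3×1 = 42; y[4] = 2×1 + 5×2 + 1×5 + 2×4 + 3×3 = 34. Result: [35, 43, 41, 42, 34]

[35, 43, 41, 42, 34]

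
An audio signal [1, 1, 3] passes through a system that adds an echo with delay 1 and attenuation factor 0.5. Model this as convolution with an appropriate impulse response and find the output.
Direct-path + delayed-attenuated-path model → impulse response h = [1, 0.5] (1 at lag 0, 0.5 at lag 1). Output y[n] = x[n] + 0.5·x[n - 1] (with x[n] = 0 outside 0..2): y[0] = 1 + 0.5×0 = 1; y[1] = 1 + 0.5×1 = 1.5; y[2] = 3 + 0.5×1 = 3.5; y[3] = 0 + 0.5×3 = 1.5. So y = [1, 1.5, 3.5, 1.5]

[1, 1.5, 3.5, 1.5]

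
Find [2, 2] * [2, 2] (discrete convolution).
y[0] = 2×2 = 4; y[1] = 2×2 + 2×2 = 8; y[2] = 2×2 = 4

[4, 8, 4]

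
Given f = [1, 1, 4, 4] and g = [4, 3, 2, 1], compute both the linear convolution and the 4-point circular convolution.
Linear: y_lin[0] = 1×4 = 4; y_lin[1] = 1×3 + 1×4 = 7; y_lin[2] = 1×2 + 1×3 + 4×4 = 21; y_lin[3] = 1×1 + 1×2 + 4×3 + 4×4 = 31; y_lin[4] = 1×1 + 4×2 + 4×3 = 21; y_lin[5] = 4×1 + 4×2 = 12; y_lin[6] = 4×1 = 4 → [4, 7, 21, 31, 21, 12, 4]. Circular (length 4): y[0] = 1×4 + 1×1 + 4×2 + 4×3 = 25; y[1] = 1×3 + 1×4 + 4×1 + 4×2 = 19; y[2] = 1×2 + 1×3 + 4×4 + 4×1 = 25; y[3] = 1×1 + 1×2 + 4×3 + 4×4 = 31 → [25, 19, 25, 31]

Linear: [4, 7, 21, 31, 21, 12, 4], Circular: [25, 19, 25, 31]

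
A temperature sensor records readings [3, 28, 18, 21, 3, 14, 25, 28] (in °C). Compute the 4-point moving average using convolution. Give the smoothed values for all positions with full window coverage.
4-point moving average kernel = [1, 1, 1, 1]. Apply in 'valid' mode (full window coverage): avg[0] = (3 + 28 + 18 + 21) / 4 = 17.5; avg[1] = (28 + 18 + 21 + 3) / 4 = 17.5; avg[2] = (18 + 21 + 3 + 14) / 4 = 14.0; avg[3] = (21 + 3 + 14 + 25) / 4 = 15.75; avg[4] = (3 + 14 + 25 + 28) / 4 = 17.5. Smoothed values: [17.5, 17.5, 14.0, 15.75, 17.5]

[17.5, 17.5, 14.0, 15.75, 17.5]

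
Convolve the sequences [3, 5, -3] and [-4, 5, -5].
y[0] = 3×-4 = -12; y[1] = 3×5 + 5×-4 = -5; y[2] = 3×-5 + 5×5 + -3×-4 = 22; y[3] = 5×-5 + -3×5 = -40; y[4] = -3×-5 = 15

[-12, -5, 22, -40, 15]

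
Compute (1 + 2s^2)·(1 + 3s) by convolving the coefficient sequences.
Ascending coefficients: a = [1, 0, 2], b = [1, 3]. c[0] = 1×1 = 1; c[1] = 1×3 + 0×1 = 3; c[2] = 0×3 + 2×1 = 2; c[3] = 2×3 = 6. Result coefficients: [1, 3, 2, 6] → 1 + 3s + 2s^2 + 6s^3

1 + 3s + 2s^2 + 6s^3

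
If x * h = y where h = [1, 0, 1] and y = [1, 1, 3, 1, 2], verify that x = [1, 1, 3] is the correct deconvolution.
Forward-compute [1, 1, 3] * [1, 0, 1]: y[0] = 1×1 = 1; y[1] = 1×0 + 1×1 = 1; y[2] = 1×1 + 1×0 + 3×1 = 4; y[3] = 1×1 + 3×0 = 1; y[4] = 3×1 = 3 → [1, 1, 4, 1, 3]. Does not match given y = [1, 1, 3, 1, 2].

Not verified. [1, 1, 3] * [1, 0, 1] = [1, 1, 4, 1, 3], which differs from [1, 1, 3, 1, 2] at index 2.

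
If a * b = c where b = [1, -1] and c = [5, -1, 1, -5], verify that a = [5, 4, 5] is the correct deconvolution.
Forward-compute [5, 4, 5] * [1, -1]: c[0] = 5×1 = 5; c[1] = 5×-1 + 4×1 = -1; c[2] = 4×-1 + 5×1 = 1; c[3] = 5×-1 = -5 → [5, -1, 1, -5]. Matches given c = [5, -1, 1, -5], so verified.

Verified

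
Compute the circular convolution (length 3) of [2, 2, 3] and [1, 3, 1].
Use y[k] = Σ_j f[j]·g[(k-j) mod 3]. y[0] = 2×1 + 2×1 + 3×3 = 13; y[1] = 2×3 + 2×1 + 3×1 = 11; y[2] = 2×1 + 2×3 + 3×1 = 11. Result: [13, 11, 11]

[13, 11, 11]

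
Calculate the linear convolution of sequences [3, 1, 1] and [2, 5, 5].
y[0] = 3×2 = 6; y[1] = 3×5 + 1×2 = 17; y[2] = 3×5 + 1×5 + 1×2 = 22; y[3] = 1×5 + 1×5 = 10; y[4] = 1×5 = 5

[6, 17, 22, 10, 5]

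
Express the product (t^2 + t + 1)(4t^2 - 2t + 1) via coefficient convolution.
Ascending coefficients: a = [1, 1, 1], b = [1, -2, 4]. c[0] = 1×1 = 1; c[1] = 1×-2 + 1×1 = -1; c[2] = 1×4 + 1×-2 + 1×1 = 3; c[3] = 1×4 + 1×-2 = 2; c[4] = 1×4 = 4. Result coefficients: [1, -1, 3, 2, 4] → 4t^4 + 2t^3 + 3t^2 - t + 1

4t^4 + 2t^3 + 3t^2 - t + 1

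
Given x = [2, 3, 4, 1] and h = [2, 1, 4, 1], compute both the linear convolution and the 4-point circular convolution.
Linear: y_lin[0] = 2×2 = 4; y_lin[1] = 2×1 + 3×2 = 8; y_lin[2] = 2×4 + 3×1 + 4×2 = 19; y_lin[3] = 2×1 + 3×4 + 4×1 + 1×2 = 20; y_lin[4] = 3×1 + 4×4 + 1×1 = 20; y_lin[5] = 4×1 + 1×4 = 8; y_lin[6] = 1×1 = 1 → [4, 8, 19, 20, 20, 8, 1]. Circular (length 4): y[0] = 2×2 + 3×1 + 4×4 + 1×1 = 24; y[1] = 2×1 + 3×2 + 4×1 + 1×4 = 16; y[2] = 2×4 + 3×1 + 4×2 + 1×1 = 20; y[3] = 2×1 + 3×4 + 4×1 + 1×2 = 20 → [24, 16, 20, 20]

Linear: [4, 8, 19, 20, 20, 8, 1], Circular: [24, 16, 20, 20]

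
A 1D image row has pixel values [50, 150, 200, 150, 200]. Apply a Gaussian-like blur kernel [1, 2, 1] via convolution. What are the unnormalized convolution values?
Convolve image row [50, 150, 200, 150, 200] with kernel [1, 2, 1]: y[0] = 50×1 = 50; y[1] = 50×2 + 150×1 = 250; y[2] = 50×1 + 150×2 + 200×1 = 550; y[3] = 150×1 + 200×2 + 150×1 = 700; y[4] = 200×1 + 150×2 + 200×1 = 700; y[5] = 150×1 + 200×2 = 550; y[6] = 200×1 = 200 → [50, 250, 550, 700, 700, 550, 200]. Normalization factor = sum(kernel) = 4.

[50, 250, 550, 700, 700, 550, 200]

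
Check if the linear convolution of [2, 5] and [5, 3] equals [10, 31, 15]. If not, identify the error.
Recompute linear convolution of [2, 5] and [5, 3]: y[0] = 2×5 = 10; y[1] = 2×3 + 5×5 = 31; y[2] = 5×3 = 15 → [10, 31, 15]. Given [10, 31, 15] matches, so answer: Yes

Yes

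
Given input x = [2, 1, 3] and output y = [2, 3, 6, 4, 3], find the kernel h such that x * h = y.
Output length 5 = len(x) + len(h) - 1 ⇒ len(h) = 3. Solve h forward using h[k] = (y[k] - Σ_{i≥1} x[i]·h[k-i]) / x[0]: h[0] = y[0] / x[0] = 2 / 2 = 1; h[1] = (y[1] - 1×1) / x[0] = (3 - 1×1) / 2 = 1; h[2] = (y[2] - 1×1 - 3×1) / x[0] = (6 - 1×1 - 3×1) / 2 = 1. So h = [1, 1, 1]. Forward-check [2, 1, 3] * [1, 1, 1]: y[0] = 2×1 = 2; y[1] = 2×1 + 1×1 = 3; y[2] = 2×1 + 1×1 + 3×1 = 6; y[3] = 1×1 + 3×1 = 4; y[4] = 3×1 = 3 → [2, 3, 6, 4, 3] ✓

[1, 1, 1]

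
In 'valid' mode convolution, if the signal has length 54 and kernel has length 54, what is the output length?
'Valid' mode counts only positions where the kernel fully overlaps the signal: m - n + 1 = 54 - 54 + 1 = 1

1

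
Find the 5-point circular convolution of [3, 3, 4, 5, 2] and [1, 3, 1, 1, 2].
Use y[k] = Σ_j s[j]·t[(k-j) mod 5]. y[0] = 3×1 + 3×2 + 4×1 + 5×1 + 2×3 = 24; y[1] = 3×3 + 3×1 + 4×2 + 5×1 + 2×1 = 27; y[2] = 3×1 + 3×3 + 4×1 + 5×2 + 2×1 = 28; y[3] = 3×1 + 3×1 + 4×3 + 5×1 + 2×2 = 27; y[4] = 3×2 + 3×1 + 4×1 + 5×3 + 2×1 = 30. Result: [24, 27, 28, 27, 30]

[24, 27, 28, 27, 30]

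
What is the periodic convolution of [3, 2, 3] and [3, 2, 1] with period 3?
Use y[k] = Σ_j a[j]·b[(k-j) mod 3]. y[0] = 3×3 + 2×1 + 3×2 = 17; y[1] = 3×2 + 2×3 + 3×1 = 15; y[2] = 3×1 + 2×2 + 3×3 = 16. Result: [17, 15, 16]

[17, 15, 16]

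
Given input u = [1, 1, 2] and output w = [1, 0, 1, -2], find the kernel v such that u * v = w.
Output length 4 = len(u) + len(v) - 1 ⇒ len(v) = 2. Solve v forward using v[k] = (w[k] - Σ_{i≥1} u[i]·v[k-i]) / u[0]: v[0] = w[0] / u[0] = 1 / 1 = 1; v[1] = (w[1] - 1×1) / u[0] = (0 - 1×1) / 1 = -1. So v = [1, -1]. Forward-check [1, 1, 2] * [1, -1]: w[0] = 1×1 = 1; w[1] = 1×-1 + 1×1 = 0; w[2] = 1×-1 + 2×1 = 1; w[3] = 2×-1 = -2 → [1, 0, 1, -2] ✓

[1, -1]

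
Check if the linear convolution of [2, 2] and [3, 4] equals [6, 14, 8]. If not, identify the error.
Recompute linear convolution of [2, 2] and [3, 4]: y[0] = 2×3 = 6; y[1] = 2×4 + 2×3 = 14; y[2] = 2×4 = 8 → [6, 14, 8]. Given [6, 14, 8] matches, so answer: Yes

Yes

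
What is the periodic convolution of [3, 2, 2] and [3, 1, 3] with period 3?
Use y[k] = Σ_j x[j]·h[(k-j) mod 3]. y[0] = 3×3 + 2×3 + 2×1 = 17; y[1] = 3×1 + 2×3 + 2×3 = 15; y[2] = 3×3 + 2×1 + 2×3 = 17. Result: [17, 15, 17]

[17, 15, 17]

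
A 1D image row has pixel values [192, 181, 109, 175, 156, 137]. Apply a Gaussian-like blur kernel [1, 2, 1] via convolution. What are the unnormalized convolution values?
Convolve image row [192, 181, 109, 175, 156, 137] with kernel [1, 2, 1]: y[0] = 192×1 = 192; y[1] = 192×2 + 181×1 = 565; y[2] = 192×1 + 181×2 + 109×1 = 663; y[3] = 181×1 + 109×2 + 175×1 = 574; y[4] = 109×1 + 175×2 + 156×1 = 615; y[5] = 175×1 + 156×2 + 137×1 = 624; y[6] = 156×1 + 137×2 = 430; y[7] = 137×1 = 137 → [192, 565, 663, 574, 615, 624, 430, 137]. Normalization factor = sum(kernel) = 4.

[192, 565, 663, 574, 615, 624, 430, 137]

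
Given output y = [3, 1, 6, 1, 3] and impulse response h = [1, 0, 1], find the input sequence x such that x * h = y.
Deconvolve y=[3, 1, 6, 1, 3] by h=[1, 0, 1]. Since h[0]=1, solve forward: x[0] = y[0] / 1 = 3; x[1] = (y[1] - 3×0) / 1 = 1; x[2] = (y[2] - 1×0 - 3×1) / 1 = 3. So x = [3, 1, 3]. Check by forward convolution: y[0] = 3×1 = 3; y[1] = 3×0 + 1×1 = 1; y[2] = 3×1 + 1×0 + 3×1 = 6; y[3] = 1×1 + 3×0 = 1; y[4] = 3×1 = 3

[3, 1, 3]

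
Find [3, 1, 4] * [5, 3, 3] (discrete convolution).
y[0] = 3×5 = 15; y[1] = 3×3 + 1×5 = 14; y[2] = 3×3 + 1×3 + 4×5 = 32; y[3] = 1×3 + 4×3 = 15; y[4] = 4×3 = 12

[15, 14, 32, 15, 12]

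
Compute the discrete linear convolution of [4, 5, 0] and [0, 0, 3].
y[0] = 4×0 = 0; y[1] = 4×0 + 5×0 = 0; y[2] = 4×3 + 5×0 + 0×0 = 12; y[3] = 5×3 + 0×0 = 15; y[4] = 0×3 = 0

[0, 0, 12, 15, 0]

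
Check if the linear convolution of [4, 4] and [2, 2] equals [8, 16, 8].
Recompute linear convolution of [4, 4] and [2, 2]: y[0] = 4×2 = 8; y[1] = 4×2 + 4×2 = 16; y[2] = 4×2 = 8 → [8, 16, 8]. Given [8, 16, 8] matches, so answer: Yes

Yes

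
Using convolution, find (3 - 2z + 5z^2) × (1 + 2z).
Ascending coefficients: a = [3, -2, 5], b = [1, 2]. c[0] = 3×1 = 3; c[1] = 3×2 + -2×1 = 4; c[2] = -2×2 + 5×1 = 1; c[3] = 5×2 = 10. Result coefficients: [3, 4, 1, 10] → 3 + 4z + z^2 + 10z^3

3 + 4z + z^2 + 10z^3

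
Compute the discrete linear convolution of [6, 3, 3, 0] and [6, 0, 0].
y[0] = 6×6 = 36; y[1] = 6×0 + 3×6 = 18; y[2] = 6×0 + 3×0 + 3×6 = 18; y[3] = 3×0 + 3×0 + 0×6 = 0; y[4] = 3×0 + 0×0 = 0; y[5] = 0×0 = 0

[36, 18, 18, 0, 0, 0]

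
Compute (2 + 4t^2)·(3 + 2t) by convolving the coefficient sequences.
Ascending coefficients: a = [2, 0, 4], b = [3, 2]. c[0] = 2×3 = 6; c[1] = 2×2 + 0×3 = 4; c[2] = 0×2 + 4×3 = 12; c[3] = 4×2 = 8. Result coefficients: [6, 4, 12, 8] → 6 + 4t + 12t^2 + 8t^3

6 + 4t + 12t^2 + 8t^3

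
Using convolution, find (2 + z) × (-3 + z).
Ascending coefficients: a = [2, 1], b = [-3, 1]. c[0] = 2×-3 = -6; c[1] = 2×1 + 1×-3 = -1; c[2] = 1×1 = 1. Result coefficients: [-6, -1, 1] → -6 - z + z^2

-6 - z + z^2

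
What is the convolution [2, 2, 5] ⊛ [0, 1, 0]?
y[0] = 2×0 = 0; y[1] = 2×1 + 2×0 = 2; y[2] = 2×0 + 2×1 + 5×0 = 2; y[3] = 2×0 + 5×1 = 5; y[4] = 5×0 = 0

[0, 2, 2, 5, 0]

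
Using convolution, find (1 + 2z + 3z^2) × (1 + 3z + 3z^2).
Ascending coefficients: a = [1, 2, 3], b = [1, 3, 3]. c[0] = 1×1 = 1; c[1] = 1×3 + 2×1 = 5; c[2] = 1×3 + 2×3 + 3×1 = 12; c[3] = 2×3 + 3×3 = 15; c[4] = 3×3 = 9. Result coefficients: [1, 5, 12, 15, 9] → 1 + 5z + 12z^2 + 15z^3 + 9z^4

1 + 5z + 12z^2 + 15z^3 + 9z^4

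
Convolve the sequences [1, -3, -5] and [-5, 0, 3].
y[0] = 1×-5 = -5; y[1] = 1×0 + -3×-5 = 15; y[2] = 1×3 + -3×0 + -5×-5 = 28; y[3] = -3×3 + -5×0 = -9; y[4] = -5×3 = -15

[-5, 15, 28, -9, -15]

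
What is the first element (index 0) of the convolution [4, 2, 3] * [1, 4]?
Use y[k] = Σ_i a[i]·b[k-i] at k=0. y[0] = 4×1 = 4

4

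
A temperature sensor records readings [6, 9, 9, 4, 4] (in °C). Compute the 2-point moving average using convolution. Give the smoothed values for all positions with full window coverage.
2-point moving average kernel = [1, 1]. Apply in 'valid' mode (full window coverage): avg[0] = (6 + 9) / 2 = 7.5; avg[1] = (9 + 9) / 2 = 9.0; avg[2] = (9 + 4) / 2 = 6.5; avg[3] = (4 + 4) / 2 = 4.0. Smoothed values: [7.5, 9.0, 6.5, 4.0]

[7.5, 9.0, 6.5, 4.0]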